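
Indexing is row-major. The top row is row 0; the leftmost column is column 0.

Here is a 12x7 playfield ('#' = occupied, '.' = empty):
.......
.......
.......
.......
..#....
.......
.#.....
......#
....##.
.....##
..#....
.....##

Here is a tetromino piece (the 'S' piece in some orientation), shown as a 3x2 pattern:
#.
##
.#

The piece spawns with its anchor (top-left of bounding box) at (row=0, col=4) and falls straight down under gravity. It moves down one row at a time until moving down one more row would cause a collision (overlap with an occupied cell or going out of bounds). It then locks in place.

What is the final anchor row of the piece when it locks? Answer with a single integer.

Spawn at (row=0, col=4). Try each row:
  row 0: fits
  row 1: fits
  row 2: fits
  row 3: fits
  row 4: fits
  row 5: fits
  row 6: blocked -> lock at row 5

Answer: 5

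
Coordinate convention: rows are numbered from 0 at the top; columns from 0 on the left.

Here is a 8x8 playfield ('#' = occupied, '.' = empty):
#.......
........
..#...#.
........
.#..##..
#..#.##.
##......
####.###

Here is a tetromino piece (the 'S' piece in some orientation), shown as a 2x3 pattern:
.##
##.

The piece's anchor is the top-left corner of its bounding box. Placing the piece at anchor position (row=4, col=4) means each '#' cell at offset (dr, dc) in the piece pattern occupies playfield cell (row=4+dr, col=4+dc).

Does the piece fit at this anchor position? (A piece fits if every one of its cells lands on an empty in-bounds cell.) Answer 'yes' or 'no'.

Answer: no

Derivation:
Check each piece cell at anchor (4, 4):
  offset (0,1) -> (4,5): occupied ('#') -> FAIL
  offset (0,2) -> (4,6): empty -> OK
  offset (1,0) -> (5,4): empty -> OK
  offset (1,1) -> (5,5): occupied ('#') -> FAIL
All cells valid: no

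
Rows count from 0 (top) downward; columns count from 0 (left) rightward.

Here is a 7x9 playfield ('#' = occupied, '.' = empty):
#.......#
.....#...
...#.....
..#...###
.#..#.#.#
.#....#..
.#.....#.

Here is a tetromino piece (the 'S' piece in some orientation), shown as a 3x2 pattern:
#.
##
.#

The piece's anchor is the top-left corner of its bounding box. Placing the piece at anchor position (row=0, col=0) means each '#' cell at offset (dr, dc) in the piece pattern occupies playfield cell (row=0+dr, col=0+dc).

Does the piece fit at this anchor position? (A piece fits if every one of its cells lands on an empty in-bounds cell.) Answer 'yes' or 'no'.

Answer: no

Derivation:
Check each piece cell at anchor (0, 0):
  offset (0,0) -> (0,0): occupied ('#') -> FAIL
  offset (1,0) -> (1,0): empty -> OK
  offset (1,1) -> (1,1): empty -> OK
  offset (2,1) -> (2,1): empty -> OK
All cells valid: no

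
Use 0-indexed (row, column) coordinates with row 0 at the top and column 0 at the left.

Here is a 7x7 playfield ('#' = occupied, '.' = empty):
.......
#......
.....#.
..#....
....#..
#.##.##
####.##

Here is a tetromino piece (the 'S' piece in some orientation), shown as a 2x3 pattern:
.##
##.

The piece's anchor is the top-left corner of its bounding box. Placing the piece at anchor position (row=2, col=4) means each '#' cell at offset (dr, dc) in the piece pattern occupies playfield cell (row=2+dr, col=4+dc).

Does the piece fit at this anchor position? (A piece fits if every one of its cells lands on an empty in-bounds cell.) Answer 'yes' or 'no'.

Answer: no

Derivation:
Check each piece cell at anchor (2, 4):
  offset (0,1) -> (2,5): occupied ('#') -> FAIL
  offset (0,2) -> (2,6): empty -> OK
  offset (1,0) -> (3,4): empty -> OK
  offset (1,1) -> (3,5): empty -> OK
All cells valid: no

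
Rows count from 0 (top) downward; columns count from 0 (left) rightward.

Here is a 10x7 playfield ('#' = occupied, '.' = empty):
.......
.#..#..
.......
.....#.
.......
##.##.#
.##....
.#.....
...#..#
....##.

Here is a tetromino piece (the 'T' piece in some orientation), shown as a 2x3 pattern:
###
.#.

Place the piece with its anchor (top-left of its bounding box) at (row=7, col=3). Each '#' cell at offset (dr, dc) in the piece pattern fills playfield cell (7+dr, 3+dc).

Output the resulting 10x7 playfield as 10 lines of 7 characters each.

Fill (7+0,3+0) = (7,3)
Fill (7+0,3+1) = (7,4)
Fill (7+0,3+2) = (7,5)
Fill (7+1,3+1) = (8,4)

Answer: .......
.#..#..
.......
.....#.
.......
##.##.#
.##....
.#.###.
...##.#
....##.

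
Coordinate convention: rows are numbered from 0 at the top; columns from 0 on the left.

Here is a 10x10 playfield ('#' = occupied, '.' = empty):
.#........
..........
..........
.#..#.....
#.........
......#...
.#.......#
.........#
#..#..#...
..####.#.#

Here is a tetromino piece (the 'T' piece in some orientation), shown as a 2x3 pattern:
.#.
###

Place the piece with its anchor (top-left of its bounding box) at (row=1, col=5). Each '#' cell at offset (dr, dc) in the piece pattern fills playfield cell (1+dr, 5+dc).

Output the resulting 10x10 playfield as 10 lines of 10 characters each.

Fill (1+0,5+1) = (1,6)
Fill (1+1,5+0) = (2,5)
Fill (1+1,5+1) = (2,6)
Fill (1+1,5+2) = (2,7)

Answer: .#........
......#...
.....###..
.#..#.....
#.........
......#...
.#.......#
.........#
#..#..#...
..####.#.#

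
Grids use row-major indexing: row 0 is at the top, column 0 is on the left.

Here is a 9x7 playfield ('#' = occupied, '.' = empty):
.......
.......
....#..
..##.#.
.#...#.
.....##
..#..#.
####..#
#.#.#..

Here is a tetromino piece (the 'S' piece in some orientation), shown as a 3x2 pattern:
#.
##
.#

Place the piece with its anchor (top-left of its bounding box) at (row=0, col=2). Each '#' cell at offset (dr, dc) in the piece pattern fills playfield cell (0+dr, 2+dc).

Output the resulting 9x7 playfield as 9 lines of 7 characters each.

Answer: ..#....
..##...
...##..
..##.#.
.#...#.
.....##
..#..#.
####..#
#.#.#..

Derivation:
Fill (0+0,2+0) = (0,2)
Fill (0+1,2+0) = (1,2)
Fill (0+1,2+1) = (1,3)
Fill (0+2,2+1) = (2,3)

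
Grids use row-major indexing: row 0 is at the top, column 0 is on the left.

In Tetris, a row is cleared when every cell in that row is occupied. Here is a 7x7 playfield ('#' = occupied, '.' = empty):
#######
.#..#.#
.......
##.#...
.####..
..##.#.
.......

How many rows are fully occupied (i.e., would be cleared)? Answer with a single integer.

Check each row:
  row 0: 0 empty cells -> FULL (clear)
  row 1: 4 empty cells -> not full
  row 2: 7 empty cells -> not full
  row 3: 4 empty cells -> not full
  row 4: 3 empty cells -> not full
  row 5: 4 empty cells -> not full
  row 6: 7 empty cells -> not full
Total rows cleared: 1

Answer: 1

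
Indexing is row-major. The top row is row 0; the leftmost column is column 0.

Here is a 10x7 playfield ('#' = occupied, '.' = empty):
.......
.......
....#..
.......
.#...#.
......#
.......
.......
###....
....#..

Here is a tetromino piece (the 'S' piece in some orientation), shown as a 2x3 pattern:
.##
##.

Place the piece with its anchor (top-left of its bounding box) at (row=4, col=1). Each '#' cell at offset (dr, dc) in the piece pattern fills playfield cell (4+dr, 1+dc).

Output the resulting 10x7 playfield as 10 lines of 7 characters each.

Fill (4+0,1+1) = (4,2)
Fill (4+0,1+2) = (4,3)
Fill (4+1,1+0) = (5,1)
Fill (4+1,1+1) = (5,2)

Answer: .......
.......
....#..
.......
.###.#.
.##...#
.......
.......
###....
....#..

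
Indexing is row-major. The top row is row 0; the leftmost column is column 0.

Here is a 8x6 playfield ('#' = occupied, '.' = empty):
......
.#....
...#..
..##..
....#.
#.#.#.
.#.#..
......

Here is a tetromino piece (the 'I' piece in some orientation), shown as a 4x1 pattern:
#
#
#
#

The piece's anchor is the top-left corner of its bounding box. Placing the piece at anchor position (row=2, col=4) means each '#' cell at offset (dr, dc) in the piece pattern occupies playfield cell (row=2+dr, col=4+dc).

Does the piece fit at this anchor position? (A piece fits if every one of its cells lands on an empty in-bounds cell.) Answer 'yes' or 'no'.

Check each piece cell at anchor (2, 4):
  offset (0,0) -> (2,4): empty -> OK
  offset (1,0) -> (3,4): empty -> OK
  offset (2,0) -> (4,4): occupied ('#') -> FAIL
  offset (3,0) -> (5,4): occupied ('#') -> FAIL
All cells valid: no

Answer: no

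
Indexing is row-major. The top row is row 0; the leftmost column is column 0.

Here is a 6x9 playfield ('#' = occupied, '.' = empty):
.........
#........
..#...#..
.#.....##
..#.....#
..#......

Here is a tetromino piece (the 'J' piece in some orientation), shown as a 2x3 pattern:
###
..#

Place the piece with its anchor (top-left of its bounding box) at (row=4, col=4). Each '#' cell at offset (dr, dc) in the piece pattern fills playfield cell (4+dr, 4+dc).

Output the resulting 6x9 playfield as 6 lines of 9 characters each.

Fill (4+0,4+0) = (4,4)
Fill (4+0,4+1) = (4,5)
Fill (4+0,4+2) = (4,6)
Fill (4+1,4+2) = (5,6)

Answer: .........
#........
..#...#..
.#.....##
..#.###.#
..#...#..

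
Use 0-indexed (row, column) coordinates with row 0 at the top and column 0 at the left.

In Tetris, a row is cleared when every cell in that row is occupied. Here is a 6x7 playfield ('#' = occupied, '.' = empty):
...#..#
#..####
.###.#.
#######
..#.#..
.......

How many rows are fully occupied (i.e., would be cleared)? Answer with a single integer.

Check each row:
  row 0: 5 empty cells -> not full
  row 1: 2 empty cells -> not full
  row 2: 3 empty cells -> not full
  row 3: 0 empty cells -> FULL (clear)
  row 4: 5 empty cells -> not full
  row 5: 7 empty cells -> not full
Total rows cleared: 1

Answer: 1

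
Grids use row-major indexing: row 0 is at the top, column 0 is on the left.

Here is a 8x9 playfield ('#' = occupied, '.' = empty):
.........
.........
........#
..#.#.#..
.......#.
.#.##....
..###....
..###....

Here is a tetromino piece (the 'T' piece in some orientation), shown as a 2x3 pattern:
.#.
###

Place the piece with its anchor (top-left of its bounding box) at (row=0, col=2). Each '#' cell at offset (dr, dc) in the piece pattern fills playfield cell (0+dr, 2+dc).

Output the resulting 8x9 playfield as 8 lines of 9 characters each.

Answer: ...#.....
..###....
........#
..#.#.#..
.......#.
.#.##....
..###....
..###....

Derivation:
Fill (0+0,2+1) = (0,3)
Fill (0+1,2+0) = (1,2)
Fill (0+1,2+1) = (1,3)
Fill (0+1,2+2) = (1,4)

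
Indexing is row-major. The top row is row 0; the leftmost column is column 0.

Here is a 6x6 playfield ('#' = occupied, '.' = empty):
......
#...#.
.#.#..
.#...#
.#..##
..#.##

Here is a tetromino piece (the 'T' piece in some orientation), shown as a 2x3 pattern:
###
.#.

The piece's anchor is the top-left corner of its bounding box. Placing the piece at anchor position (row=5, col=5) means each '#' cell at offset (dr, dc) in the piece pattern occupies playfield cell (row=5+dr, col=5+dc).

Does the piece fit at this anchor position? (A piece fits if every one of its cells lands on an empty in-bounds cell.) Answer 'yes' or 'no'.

Answer: no

Derivation:
Check each piece cell at anchor (5, 5):
  offset (0,0) -> (5,5): occupied ('#') -> FAIL
  offset (0,1) -> (5,6): out of bounds -> FAIL
  offset (0,2) -> (5,7): out of bounds -> FAIL
  offset (1,1) -> (6,6): out of bounds -> FAIL
All cells valid: no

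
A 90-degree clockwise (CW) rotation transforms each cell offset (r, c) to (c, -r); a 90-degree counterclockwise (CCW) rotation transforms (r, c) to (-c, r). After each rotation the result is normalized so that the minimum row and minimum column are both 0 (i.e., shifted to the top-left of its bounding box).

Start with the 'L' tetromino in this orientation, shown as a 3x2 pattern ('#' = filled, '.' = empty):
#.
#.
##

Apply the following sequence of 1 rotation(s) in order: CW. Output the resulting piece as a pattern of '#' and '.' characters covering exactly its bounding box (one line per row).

Answer: ###
#..

Derivation:
Start:
#.
#.
##
After rotation 1 (CW):
###
#..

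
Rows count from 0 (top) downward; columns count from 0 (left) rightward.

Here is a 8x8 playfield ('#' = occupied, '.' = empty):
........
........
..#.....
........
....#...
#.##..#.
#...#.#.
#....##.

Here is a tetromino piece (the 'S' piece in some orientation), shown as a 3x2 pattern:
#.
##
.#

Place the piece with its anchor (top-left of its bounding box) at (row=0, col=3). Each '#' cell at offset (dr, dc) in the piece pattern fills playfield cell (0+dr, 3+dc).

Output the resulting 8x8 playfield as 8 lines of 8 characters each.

Answer: ...#....
...##...
..#.#...
........
....#...
#.##..#.
#...#.#.
#....##.

Derivation:
Fill (0+0,3+0) = (0,3)
Fill (0+1,3+0) = (1,3)
Fill (0+1,3+1) = (1,4)
Fill (0+2,3+1) = (2,4)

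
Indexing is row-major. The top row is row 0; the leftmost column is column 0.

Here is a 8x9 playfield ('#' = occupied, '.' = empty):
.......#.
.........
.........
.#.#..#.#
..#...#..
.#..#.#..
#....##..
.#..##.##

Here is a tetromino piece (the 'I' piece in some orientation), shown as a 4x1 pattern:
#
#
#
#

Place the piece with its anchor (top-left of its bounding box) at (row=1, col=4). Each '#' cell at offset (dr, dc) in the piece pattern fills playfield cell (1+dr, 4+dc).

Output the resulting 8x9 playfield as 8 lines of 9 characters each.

Answer: .......#.
....#....
....#....
.#.##.#.#
..#.#.#..
.#..#.#..
#....##..
.#..##.##

Derivation:
Fill (1+0,4+0) = (1,4)
Fill (1+1,4+0) = (2,4)
Fill (1+2,4+0) = (3,4)
Fill (1+3,4+0) = (4,4)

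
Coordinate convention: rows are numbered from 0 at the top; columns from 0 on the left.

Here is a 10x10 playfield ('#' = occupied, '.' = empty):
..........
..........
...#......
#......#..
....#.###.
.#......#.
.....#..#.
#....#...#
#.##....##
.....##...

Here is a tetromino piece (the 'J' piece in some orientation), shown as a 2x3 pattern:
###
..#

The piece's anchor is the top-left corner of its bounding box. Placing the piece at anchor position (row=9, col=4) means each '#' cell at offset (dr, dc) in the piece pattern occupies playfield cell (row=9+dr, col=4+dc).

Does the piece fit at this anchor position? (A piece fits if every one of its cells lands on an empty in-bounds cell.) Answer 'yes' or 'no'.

Check each piece cell at anchor (9, 4):
  offset (0,0) -> (9,4): empty -> OK
  offset (0,1) -> (9,5): occupied ('#') -> FAIL
  offset (0,2) -> (9,6): occupied ('#') -> FAIL
  offset (1,2) -> (10,6): out of bounds -> FAIL
All cells valid: no

Answer: no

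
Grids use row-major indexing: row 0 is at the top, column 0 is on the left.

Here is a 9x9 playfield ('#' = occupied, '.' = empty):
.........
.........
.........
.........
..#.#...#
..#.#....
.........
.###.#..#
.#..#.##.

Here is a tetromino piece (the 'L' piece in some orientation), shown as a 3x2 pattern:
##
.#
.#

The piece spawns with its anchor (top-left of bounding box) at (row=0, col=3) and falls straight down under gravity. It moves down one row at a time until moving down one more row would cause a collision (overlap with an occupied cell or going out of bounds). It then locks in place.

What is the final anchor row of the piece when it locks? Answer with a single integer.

Answer: 1

Derivation:
Spawn at (row=0, col=3). Try each row:
  row 0: fits
  row 1: fits
  row 2: blocked -> lock at row 1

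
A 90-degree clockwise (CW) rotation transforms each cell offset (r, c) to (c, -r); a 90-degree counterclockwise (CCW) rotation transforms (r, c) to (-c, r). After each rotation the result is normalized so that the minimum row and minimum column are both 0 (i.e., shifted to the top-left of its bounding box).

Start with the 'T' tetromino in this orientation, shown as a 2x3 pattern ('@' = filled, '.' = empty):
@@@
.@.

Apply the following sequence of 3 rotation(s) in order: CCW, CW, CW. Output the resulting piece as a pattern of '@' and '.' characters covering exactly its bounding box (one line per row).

Start:
@@@
.@.
After rotation 1 (CCW):
@.
@@
@.
After rotation 2 (CW):
@@@
.@.
After rotation 3 (CW):
.@
@@
.@

Answer: .@
@@
.@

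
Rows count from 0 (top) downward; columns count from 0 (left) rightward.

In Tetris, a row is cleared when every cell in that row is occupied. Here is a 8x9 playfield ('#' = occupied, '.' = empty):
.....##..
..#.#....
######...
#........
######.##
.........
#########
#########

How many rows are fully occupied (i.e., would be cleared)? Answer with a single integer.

Answer: 2

Derivation:
Check each row:
  row 0: 7 empty cells -> not full
  row 1: 7 empty cells -> not full
  row 2: 3 empty cells -> not full
  row 3: 8 empty cells -> not full
  row 4: 1 empty cell -> not full
  row 5: 9 empty cells -> not full
  row 6: 0 empty cells -> FULL (clear)
  row 7: 0 empty cells -> FULL (clear)
Total rows cleared: 2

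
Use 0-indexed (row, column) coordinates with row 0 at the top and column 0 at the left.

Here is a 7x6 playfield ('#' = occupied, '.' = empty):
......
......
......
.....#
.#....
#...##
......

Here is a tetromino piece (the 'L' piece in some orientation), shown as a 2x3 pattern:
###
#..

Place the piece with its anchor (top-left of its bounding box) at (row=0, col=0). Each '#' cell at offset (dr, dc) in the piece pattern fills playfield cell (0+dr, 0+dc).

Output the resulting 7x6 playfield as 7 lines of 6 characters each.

Fill (0+0,0+0) = (0,0)
Fill (0+0,0+1) = (0,1)
Fill (0+0,0+2) = (0,2)
Fill (0+1,0+0) = (1,0)

Answer: ###...
#.....
......
.....#
.#....
#...##
......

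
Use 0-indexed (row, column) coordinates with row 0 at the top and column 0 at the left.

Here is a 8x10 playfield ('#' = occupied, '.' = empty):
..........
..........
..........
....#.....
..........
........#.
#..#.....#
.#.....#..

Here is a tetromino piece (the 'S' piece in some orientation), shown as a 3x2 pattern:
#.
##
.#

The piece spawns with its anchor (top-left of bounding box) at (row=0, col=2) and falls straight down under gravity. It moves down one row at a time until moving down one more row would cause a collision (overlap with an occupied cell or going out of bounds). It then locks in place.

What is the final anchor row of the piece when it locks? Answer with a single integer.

Spawn at (row=0, col=2). Try each row:
  row 0: fits
  row 1: fits
  row 2: fits
  row 3: fits
  row 4: blocked -> lock at row 3

Answer: 3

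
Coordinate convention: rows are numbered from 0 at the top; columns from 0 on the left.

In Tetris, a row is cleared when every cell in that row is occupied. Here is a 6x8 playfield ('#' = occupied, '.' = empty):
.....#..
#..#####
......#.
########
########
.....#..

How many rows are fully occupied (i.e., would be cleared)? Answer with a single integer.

Check each row:
  row 0: 7 empty cells -> not full
  row 1: 2 empty cells -> not full
  row 2: 7 empty cells -> not full
  row 3: 0 empty cells -> FULL (clear)
  row 4: 0 empty cells -> FULL (clear)
  row 5: 7 empty cells -> not full
Total rows cleared: 2

Answer: 2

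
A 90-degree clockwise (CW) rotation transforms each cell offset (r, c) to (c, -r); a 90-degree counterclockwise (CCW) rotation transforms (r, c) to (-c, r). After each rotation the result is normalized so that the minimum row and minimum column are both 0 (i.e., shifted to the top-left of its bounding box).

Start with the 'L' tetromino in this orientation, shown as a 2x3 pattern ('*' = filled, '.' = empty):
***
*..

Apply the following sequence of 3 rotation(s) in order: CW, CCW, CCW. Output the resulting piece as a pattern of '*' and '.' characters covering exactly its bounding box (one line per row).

Start:
***
*..
After rotation 1 (CW):
**
.*
.*
After rotation 2 (CCW):
***
*..
After rotation 3 (CCW):
*.
*.
**

Answer: *.
*.
**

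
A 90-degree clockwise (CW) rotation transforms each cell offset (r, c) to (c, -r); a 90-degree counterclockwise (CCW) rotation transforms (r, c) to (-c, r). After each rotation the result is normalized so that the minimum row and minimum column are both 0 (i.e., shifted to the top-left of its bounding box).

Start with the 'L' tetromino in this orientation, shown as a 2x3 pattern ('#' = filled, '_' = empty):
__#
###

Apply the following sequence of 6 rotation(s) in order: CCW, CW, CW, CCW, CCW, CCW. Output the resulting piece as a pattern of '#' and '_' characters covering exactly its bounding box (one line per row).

Start:
__#
###
After rotation 1 (CCW):
##
_#
_#
After rotation 2 (CW):
__#
###
After rotation 3 (CW):
#_
#_
##
After rotation 4 (CCW):
__#
###
After rotation 5 (CCW):
##
_#
_#
After rotation 6 (CCW):
###
#__

Answer: ###
#__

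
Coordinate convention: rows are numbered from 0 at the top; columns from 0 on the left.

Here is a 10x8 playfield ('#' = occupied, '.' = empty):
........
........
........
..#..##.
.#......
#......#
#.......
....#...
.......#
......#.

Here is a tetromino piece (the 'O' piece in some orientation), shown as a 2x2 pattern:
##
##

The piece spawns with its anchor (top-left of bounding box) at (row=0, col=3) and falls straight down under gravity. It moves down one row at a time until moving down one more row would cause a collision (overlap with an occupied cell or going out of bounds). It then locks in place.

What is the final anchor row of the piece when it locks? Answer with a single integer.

Answer: 5

Derivation:
Spawn at (row=0, col=3). Try each row:
  row 0: fits
  row 1: fits
  row 2: fits
  row 3: fits
  row 4: fits
  row 5: fits
  row 6: blocked -> lock at row 5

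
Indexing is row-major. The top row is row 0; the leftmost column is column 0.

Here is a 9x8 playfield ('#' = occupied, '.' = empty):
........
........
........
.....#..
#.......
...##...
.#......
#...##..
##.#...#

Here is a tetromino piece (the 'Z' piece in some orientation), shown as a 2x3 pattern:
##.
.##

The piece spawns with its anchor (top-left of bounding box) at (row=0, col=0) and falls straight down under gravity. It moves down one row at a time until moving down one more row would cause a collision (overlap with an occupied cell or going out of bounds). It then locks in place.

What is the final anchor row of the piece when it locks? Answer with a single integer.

Spawn at (row=0, col=0). Try each row:
  row 0: fits
  row 1: fits
  row 2: fits
  row 3: fits
  row 4: blocked -> lock at row 3

Answer: 3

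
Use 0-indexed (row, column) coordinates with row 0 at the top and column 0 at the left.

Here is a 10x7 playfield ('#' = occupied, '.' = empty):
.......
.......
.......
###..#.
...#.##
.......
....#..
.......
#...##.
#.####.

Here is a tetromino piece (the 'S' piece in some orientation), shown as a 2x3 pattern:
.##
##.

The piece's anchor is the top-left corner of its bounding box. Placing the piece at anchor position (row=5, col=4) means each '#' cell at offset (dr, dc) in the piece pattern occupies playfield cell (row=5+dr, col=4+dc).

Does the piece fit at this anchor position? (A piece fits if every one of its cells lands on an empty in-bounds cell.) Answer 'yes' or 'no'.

Check each piece cell at anchor (5, 4):
  offset (0,1) -> (5,5): empty -> OK
  offset (0,2) -> (5,6): empty -> OK
  offset (1,0) -> (6,4): occupied ('#') -> FAIL
  offset (1,1) -> (6,5): empty -> OK
All cells valid: no

Answer: no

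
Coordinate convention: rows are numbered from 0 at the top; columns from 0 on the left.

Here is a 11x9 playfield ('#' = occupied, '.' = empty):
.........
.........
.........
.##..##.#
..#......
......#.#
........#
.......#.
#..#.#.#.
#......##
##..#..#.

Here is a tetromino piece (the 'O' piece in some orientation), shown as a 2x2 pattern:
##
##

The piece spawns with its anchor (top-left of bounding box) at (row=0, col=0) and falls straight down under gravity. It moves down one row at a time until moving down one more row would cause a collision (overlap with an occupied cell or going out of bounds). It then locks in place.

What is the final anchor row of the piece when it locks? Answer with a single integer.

Spawn at (row=0, col=0). Try each row:
  row 0: fits
  row 1: fits
  row 2: blocked -> lock at row 1

Answer: 1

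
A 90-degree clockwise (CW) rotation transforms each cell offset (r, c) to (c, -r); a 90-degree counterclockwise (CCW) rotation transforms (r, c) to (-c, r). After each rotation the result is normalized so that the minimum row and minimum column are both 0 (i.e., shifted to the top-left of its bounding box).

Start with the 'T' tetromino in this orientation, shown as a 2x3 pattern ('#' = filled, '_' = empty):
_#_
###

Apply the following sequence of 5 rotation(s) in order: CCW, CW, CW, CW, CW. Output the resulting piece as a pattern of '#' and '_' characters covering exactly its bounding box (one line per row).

Start:
_#_
###
After rotation 1 (CCW):
_#
##
_#
After rotation 2 (CW):
_#_
###
After rotation 3 (CW):
#_
##
#_
After rotation 4 (CW):
###
_#_
After rotation 5 (CW):
_#
##
_#

Answer: _#
##
_#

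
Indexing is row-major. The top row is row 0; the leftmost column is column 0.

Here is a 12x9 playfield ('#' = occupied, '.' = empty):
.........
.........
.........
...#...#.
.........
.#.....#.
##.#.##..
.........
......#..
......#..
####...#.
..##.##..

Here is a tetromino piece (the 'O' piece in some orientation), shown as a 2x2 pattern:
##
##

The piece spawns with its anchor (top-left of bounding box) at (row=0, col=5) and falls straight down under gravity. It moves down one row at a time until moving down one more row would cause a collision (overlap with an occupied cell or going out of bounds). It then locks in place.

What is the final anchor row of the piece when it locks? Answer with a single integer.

Answer: 4

Derivation:
Spawn at (row=0, col=5). Try each row:
  row 0: fits
  row 1: fits
  row 2: fits
  row 3: fits
  row 4: fits
  row 5: blocked -> lock at row 4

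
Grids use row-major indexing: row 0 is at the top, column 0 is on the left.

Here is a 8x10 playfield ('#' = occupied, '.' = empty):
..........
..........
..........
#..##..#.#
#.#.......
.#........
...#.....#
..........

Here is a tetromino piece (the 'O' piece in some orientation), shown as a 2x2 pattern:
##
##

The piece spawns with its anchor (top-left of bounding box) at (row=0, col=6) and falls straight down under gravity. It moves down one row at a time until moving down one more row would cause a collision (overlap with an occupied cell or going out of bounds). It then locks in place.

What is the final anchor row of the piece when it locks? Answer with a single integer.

Answer: 1

Derivation:
Spawn at (row=0, col=6). Try each row:
  row 0: fits
  row 1: fits
  row 2: blocked -> lock at row 1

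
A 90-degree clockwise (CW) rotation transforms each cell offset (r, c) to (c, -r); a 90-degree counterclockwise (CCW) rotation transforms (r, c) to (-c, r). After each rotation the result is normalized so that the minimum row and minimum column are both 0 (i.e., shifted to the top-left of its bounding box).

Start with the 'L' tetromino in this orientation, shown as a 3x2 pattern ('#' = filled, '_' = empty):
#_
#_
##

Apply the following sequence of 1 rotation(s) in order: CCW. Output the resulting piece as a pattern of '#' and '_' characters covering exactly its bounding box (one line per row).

Answer: __#
###

Derivation:
Start:
#_
#_
##
After rotation 1 (CCW):
__#
###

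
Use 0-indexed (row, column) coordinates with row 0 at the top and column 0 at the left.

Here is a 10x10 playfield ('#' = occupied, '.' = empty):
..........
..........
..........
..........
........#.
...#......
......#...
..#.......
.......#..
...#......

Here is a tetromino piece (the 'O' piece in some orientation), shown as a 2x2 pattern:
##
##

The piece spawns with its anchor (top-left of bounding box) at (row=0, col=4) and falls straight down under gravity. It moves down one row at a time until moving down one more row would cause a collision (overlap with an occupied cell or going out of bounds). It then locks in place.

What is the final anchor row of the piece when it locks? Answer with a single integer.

Answer: 8

Derivation:
Spawn at (row=0, col=4). Try each row:
  row 0: fits
  row 1: fits
  row 2: fits
  row 3: fits
  row 4: fits
  row 5: fits
  row 6: fits
  row 7: fits
  row 8: fits
  row 9: blocked -> lock at row 8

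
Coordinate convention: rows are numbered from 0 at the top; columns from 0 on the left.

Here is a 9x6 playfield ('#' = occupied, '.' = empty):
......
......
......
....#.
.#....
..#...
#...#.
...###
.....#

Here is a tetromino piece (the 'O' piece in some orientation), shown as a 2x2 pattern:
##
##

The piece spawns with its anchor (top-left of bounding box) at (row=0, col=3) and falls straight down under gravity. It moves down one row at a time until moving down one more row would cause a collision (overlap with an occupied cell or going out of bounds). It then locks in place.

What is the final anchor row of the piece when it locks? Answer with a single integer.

Spawn at (row=0, col=3). Try each row:
  row 0: fits
  row 1: fits
  row 2: blocked -> lock at row 1

Answer: 1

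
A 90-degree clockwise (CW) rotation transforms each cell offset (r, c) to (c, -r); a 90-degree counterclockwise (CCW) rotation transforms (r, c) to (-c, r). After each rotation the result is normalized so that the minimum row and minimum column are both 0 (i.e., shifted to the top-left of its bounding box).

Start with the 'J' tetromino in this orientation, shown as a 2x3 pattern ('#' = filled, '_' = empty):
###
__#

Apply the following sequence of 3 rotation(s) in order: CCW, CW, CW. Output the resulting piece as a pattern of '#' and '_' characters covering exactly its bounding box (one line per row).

Start:
###
__#
After rotation 1 (CCW):
##
#_
#_
After rotation 2 (CW):
###
__#
After rotation 3 (CW):
_#
_#
##

Answer: _#
_#
##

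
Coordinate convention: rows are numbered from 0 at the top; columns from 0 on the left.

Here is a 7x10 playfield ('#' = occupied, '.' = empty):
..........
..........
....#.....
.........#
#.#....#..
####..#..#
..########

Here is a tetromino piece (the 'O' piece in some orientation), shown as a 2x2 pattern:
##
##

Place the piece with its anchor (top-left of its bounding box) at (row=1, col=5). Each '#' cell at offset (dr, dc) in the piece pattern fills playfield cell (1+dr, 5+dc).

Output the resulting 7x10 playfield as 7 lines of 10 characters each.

Answer: ..........
.....##...
....###...
.........#
#.#....#..
####..#..#
..########

Derivation:
Fill (1+0,5+0) = (1,5)
Fill (1+0,5+1) = (1,6)
Fill (1+1,5+0) = (2,5)
Fill (1+1,5+1) = (2,6)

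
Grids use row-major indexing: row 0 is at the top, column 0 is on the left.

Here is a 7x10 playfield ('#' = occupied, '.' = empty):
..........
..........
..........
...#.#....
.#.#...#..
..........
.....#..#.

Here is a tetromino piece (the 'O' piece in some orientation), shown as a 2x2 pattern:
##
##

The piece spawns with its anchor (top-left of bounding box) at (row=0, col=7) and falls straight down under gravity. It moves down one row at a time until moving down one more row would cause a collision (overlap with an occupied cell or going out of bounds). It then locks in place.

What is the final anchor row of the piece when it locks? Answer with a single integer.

Answer: 2

Derivation:
Spawn at (row=0, col=7). Try each row:
  row 0: fits
  row 1: fits
  row 2: fits
  row 3: blocked -> lock at row 2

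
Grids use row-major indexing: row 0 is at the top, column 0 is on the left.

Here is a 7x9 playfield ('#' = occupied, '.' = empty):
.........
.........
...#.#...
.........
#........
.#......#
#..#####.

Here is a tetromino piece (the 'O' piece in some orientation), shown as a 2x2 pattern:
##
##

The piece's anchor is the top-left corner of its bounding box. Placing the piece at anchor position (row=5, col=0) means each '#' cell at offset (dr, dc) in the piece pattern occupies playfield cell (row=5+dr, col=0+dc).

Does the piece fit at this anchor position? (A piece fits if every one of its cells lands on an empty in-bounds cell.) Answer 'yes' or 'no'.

Answer: no

Derivation:
Check each piece cell at anchor (5, 0):
  offset (0,0) -> (5,0): empty -> OK
  offset (0,1) -> (5,1): occupied ('#') -> FAIL
  offset (1,0) -> (6,0): occupied ('#') -> FAIL
  offset (1,1) -> (6,1): empty -> OK
All cells valid: no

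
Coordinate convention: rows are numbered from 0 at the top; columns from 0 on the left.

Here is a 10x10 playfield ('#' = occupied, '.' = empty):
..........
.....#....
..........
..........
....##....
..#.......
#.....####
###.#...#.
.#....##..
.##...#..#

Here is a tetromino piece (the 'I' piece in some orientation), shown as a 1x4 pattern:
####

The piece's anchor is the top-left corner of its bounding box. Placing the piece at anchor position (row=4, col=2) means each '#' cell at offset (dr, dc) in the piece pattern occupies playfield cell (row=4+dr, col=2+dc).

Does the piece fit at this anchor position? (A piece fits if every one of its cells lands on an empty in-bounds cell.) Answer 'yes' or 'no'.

Answer: no

Derivation:
Check each piece cell at anchor (4, 2):
  offset (0,0) -> (4,2): empty -> OK
  offset (0,1) -> (4,3): empty -> OK
  offset (0,2) -> (4,4): occupied ('#') -> FAIL
  offset (0,3) -> (4,5): occupied ('#') -> FAIL
All cells valid: no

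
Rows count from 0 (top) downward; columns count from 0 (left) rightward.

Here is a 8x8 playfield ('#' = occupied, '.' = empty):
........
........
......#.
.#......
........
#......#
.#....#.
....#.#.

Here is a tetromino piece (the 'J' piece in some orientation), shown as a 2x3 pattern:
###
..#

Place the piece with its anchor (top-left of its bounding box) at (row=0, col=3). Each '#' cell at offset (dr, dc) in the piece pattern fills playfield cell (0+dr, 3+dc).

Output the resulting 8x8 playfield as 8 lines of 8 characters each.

Fill (0+0,3+0) = (0,3)
Fill (0+0,3+1) = (0,4)
Fill (0+0,3+2) = (0,5)
Fill (0+1,3+2) = (1,5)

Answer: ...###..
.....#..
......#.
.#......
........
#......#
.#....#.
....#.#.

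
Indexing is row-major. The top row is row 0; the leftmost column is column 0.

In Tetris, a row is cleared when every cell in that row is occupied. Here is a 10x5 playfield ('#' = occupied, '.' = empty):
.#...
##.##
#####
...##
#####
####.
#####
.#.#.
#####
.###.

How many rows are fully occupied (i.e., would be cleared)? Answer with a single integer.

Answer: 4

Derivation:
Check each row:
  row 0: 4 empty cells -> not full
  row 1: 1 empty cell -> not full
  row 2: 0 empty cells -> FULL (clear)
  row 3: 3 empty cells -> not full
  row 4: 0 empty cells -> FULL (clear)
  row 5: 1 empty cell -> not full
  row 6: 0 empty cells -> FULL (clear)
  row 7: 3 empty cells -> not full
  row 8: 0 empty cells -> FULL (clear)
  row 9: 2 empty cells -> not full
Total rows cleared: 4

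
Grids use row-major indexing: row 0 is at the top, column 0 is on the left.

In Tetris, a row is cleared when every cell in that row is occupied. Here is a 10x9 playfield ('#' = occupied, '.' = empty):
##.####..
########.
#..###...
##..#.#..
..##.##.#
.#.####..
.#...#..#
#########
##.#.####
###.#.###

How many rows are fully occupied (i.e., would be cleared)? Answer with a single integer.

Check each row:
  row 0: 3 empty cells -> not full
  row 1: 1 empty cell -> not full
  row 2: 5 empty cells -> not full
  row 3: 5 empty cells -> not full
  row 4: 4 empty cells -> not full
  row 5: 4 empty cells -> not full
  row 6: 6 empty cells -> not full
  row 7: 0 empty cells -> FULL (clear)
  row 8: 2 empty cells -> not full
  row 9: 2 empty cells -> not full
Total rows cleared: 1

Answer: 1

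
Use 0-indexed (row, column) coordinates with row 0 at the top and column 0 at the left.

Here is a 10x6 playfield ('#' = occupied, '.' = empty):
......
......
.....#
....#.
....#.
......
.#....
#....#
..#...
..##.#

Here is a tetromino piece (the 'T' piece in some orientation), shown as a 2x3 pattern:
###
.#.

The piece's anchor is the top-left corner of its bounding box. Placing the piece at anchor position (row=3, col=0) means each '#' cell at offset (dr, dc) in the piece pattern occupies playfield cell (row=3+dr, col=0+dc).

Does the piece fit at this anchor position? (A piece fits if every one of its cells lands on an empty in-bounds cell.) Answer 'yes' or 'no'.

Check each piece cell at anchor (3, 0):
  offset (0,0) -> (3,0): empty -> OK
  offset (0,1) -> (3,1): empty -> OK
  offset (0,2) -> (3,2): empty -> OK
  offset (1,1) -> (4,1): empty -> OK
All cells valid: yes

Answer: yes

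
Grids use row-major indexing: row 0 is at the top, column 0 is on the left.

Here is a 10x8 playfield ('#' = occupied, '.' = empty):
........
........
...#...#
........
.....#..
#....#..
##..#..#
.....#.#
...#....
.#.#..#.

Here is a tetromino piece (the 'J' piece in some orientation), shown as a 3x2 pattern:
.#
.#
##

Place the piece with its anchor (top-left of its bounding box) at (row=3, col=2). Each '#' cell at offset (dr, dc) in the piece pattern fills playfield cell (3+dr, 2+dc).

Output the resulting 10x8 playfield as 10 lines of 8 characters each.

Fill (3+0,2+1) = (3,3)
Fill (3+1,2+1) = (4,3)
Fill (3+2,2+0) = (5,2)
Fill (3+2,2+1) = (5,3)

Answer: ........
........
...#...#
...#....
...#.#..
#.##.#..
##..#..#
.....#.#
...#....
.#.#..#.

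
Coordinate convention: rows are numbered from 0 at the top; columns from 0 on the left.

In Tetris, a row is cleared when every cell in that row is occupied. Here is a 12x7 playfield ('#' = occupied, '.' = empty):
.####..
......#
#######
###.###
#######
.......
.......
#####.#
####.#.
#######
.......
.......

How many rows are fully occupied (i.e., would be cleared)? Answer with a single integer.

Check each row:
  row 0: 3 empty cells -> not full
  row 1: 6 empty cells -> not full
  row 2: 0 empty cells -> FULL (clear)
  row 3: 1 empty cell -> not full
  row 4: 0 empty cells -> FULL (clear)
  row 5: 7 empty cells -> not full
  row 6: 7 empty cells -> not full
  row 7: 1 empty cell -> not full
  row 8: 2 empty cells -> not full
  row 9: 0 empty cells -> FULL (clear)
  row 10: 7 empty cells -> not full
  row 11: 7 empty cells -> not full
Total rows cleared: 3

Answer: 3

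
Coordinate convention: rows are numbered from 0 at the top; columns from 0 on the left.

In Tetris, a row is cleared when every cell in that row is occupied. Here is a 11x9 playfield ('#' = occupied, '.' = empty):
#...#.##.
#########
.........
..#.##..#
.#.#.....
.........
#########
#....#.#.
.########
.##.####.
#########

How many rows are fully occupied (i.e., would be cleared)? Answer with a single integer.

Check each row:
  row 0: 5 empty cells -> not full
  row 1: 0 empty cells -> FULL (clear)
  row 2: 9 empty cells -> not full
  row 3: 5 empty cells -> not full
  row 4: 7 empty cells -> not full
  row 5: 9 empty cells -> not full
  row 6: 0 empty cells -> FULL (clear)
  row 7: 6 empty cells -> not full
  row 8: 1 empty cell -> not full
  row 9: 3 empty cells -> not full
  row 10: 0 empty cells -> FULL (clear)
Total rows cleared: 3

Answer: 3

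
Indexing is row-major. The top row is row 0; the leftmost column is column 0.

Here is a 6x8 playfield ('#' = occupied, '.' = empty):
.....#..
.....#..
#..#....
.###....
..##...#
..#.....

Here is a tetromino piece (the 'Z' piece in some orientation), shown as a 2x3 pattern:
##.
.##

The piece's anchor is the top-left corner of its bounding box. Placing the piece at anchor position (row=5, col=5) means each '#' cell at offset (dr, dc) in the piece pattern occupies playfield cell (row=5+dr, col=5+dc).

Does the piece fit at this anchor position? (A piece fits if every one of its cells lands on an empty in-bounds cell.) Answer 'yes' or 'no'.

Answer: no

Derivation:
Check each piece cell at anchor (5, 5):
  offset (0,0) -> (5,5): empty -> OK
  offset (0,1) -> (5,6): empty -> OK
  offset (1,1) -> (6,6): out of bounds -> FAIL
  offset (1,2) -> (6,7): out of bounds -> FAIL
All cells valid: no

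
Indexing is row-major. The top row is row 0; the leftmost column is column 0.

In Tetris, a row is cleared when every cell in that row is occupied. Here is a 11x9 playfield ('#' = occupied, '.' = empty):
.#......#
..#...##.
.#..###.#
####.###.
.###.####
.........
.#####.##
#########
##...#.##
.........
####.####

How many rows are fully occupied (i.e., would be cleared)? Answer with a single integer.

Answer: 1

Derivation:
Check each row:
  row 0: 7 empty cells -> not full
  row 1: 6 empty cells -> not full
  row 2: 4 empty cells -> not full
  row 3: 2 empty cells -> not full
  row 4: 2 empty cells -> not full
  row 5: 9 empty cells -> not full
  row 6: 2 empty cells -> not full
  row 7: 0 empty cells -> FULL (clear)
  row 8: 4 empty cells -> not full
  row 9: 9 empty cells -> not full
  row 10: 1 empty cell -> not full
Total rows cleared: 1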